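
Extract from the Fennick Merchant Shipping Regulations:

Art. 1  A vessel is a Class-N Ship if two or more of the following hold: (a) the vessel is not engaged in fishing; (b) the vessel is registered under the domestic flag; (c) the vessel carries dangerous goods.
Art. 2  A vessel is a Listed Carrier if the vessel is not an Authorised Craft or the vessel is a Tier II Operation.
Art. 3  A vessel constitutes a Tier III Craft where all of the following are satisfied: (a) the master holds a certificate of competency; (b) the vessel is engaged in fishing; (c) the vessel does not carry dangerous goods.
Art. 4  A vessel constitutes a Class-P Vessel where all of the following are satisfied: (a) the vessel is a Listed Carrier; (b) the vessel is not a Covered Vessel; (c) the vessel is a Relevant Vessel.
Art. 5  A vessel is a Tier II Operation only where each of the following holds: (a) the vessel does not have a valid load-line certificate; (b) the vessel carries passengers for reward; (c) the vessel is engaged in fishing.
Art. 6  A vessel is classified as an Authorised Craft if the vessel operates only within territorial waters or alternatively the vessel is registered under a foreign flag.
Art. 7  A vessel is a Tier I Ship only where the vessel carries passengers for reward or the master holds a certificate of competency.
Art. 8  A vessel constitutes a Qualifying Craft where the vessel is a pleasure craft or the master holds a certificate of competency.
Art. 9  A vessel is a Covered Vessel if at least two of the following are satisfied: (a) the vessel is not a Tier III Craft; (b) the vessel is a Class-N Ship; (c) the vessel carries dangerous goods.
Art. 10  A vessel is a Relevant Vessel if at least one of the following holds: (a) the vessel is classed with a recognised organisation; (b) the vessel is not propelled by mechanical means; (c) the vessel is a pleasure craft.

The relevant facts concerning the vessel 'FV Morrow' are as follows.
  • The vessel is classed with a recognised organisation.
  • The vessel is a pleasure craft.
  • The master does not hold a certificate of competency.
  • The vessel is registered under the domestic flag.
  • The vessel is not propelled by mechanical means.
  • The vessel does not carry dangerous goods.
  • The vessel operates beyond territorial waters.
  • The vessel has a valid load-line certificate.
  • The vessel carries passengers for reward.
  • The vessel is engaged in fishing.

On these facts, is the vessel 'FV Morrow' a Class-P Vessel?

article 6 — Authorised Craft: [the vessel operates only within territorial waters? no] OR [the vessel is registered under a foreign flag? no] → not satisfied.
article 5 — Tier II Operation: [the vessel does not have a valid load-line certificate? no] AND [the vessel carries passengers for reward? yes] AND [the vessel is engaged in fishing? yes] → not satisfied.
article 2 — Listed Carrier: [not an Authorised Craft (article 6)? yes] OR [Tier II Operation (article 5)? no] → satisfied.
article 3 — Tier III Craft: [the master holds a certificate of competency? no] AND [the vessel is engaged in fishing? yes] AND [the vessel does not carry dangerous goods? yes] → not satisfied.
article 1 — Class-N Ship: the vessel is not engaged in fishing? no; the vessel is registered under the domestic flag? yes; the vessel carries dangerous goods? no — 1 of 3 hold (need ≥2) → not satisfied.
article 9 — Covered Vessel: not a Tier III Craft (article 3)? yes; Class-N Ship (article 1)? no; the vessel carries dangerous goods? no — 1 of 3 hold (need ≥2) → not satisfied.
article 10 — Relevant Vessel: [the vessel is classed with a recognised organisation? yes] OR [the vessel is not propelled by mechanical means? yes] OR [the vessel is a pleasure craft? yes] → satisfied.
article 4 — Class-P Vessel: [Listed Carrier (article 2)? yes] AND [not a Covered Vessel (article 9)? yes] AND [Relevant Vessel (article 10)? yes] → satisfied.

Yes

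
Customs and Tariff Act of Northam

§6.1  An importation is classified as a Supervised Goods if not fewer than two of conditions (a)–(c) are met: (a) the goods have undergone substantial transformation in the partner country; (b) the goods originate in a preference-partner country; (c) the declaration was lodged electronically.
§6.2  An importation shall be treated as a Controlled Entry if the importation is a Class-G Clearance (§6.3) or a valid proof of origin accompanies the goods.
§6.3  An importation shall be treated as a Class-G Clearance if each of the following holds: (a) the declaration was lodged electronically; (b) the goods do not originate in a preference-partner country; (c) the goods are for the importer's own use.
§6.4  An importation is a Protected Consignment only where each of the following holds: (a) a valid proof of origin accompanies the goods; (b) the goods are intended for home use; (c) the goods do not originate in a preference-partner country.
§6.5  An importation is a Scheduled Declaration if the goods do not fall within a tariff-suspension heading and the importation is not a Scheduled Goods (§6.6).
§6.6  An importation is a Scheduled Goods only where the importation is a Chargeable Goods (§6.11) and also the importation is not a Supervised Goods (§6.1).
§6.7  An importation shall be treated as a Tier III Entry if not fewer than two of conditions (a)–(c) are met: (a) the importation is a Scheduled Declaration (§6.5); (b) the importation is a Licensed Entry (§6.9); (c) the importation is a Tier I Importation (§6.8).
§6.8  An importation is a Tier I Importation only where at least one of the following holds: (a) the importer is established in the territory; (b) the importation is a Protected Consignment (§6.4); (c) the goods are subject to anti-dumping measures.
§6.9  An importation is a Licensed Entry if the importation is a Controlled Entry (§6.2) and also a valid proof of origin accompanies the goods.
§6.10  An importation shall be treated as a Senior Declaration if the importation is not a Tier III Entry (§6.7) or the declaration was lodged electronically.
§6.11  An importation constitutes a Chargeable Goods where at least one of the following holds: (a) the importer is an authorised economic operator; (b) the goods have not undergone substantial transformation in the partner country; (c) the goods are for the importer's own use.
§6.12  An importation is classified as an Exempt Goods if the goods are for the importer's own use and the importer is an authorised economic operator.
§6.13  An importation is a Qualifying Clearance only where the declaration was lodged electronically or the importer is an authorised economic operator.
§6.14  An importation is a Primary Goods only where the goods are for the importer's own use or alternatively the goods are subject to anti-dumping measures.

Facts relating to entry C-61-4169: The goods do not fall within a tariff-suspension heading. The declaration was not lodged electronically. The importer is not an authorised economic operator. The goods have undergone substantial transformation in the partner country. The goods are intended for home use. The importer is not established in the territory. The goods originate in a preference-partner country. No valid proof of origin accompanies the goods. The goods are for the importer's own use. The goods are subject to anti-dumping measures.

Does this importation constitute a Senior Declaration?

§6.11 — Chargeable Goods: [the importer is an authorised economic operator? no] OR [the goods have not undergone substantial transformation in the partner country? no] OR [the goods are for the importer's own use? yes] → satisfied.
§6.1 — Supervised Goods: the goods have undergone substantial transformation in the partner country? yes; the goods originate in a preference-partner country? yes; the declaration was lodged electronically? no — 2 of 3 hold (need ≥2) → satisfied.
§6.6 — Scheduled Goods: [Chargeable Goods (§6.11)? yes] AND [not a Supervised Goods (§6.1)? no] → not satisfied.
§6.5 — Scheduled Declaration: [the goods do not fall within a tariff-suspension heading? yes] AND [not a Scheduled Goods (§6.6)? yes] → satisfied.
§6.3 — Class-G Clearance: [the declaration was lodged electronically? no] AND [the goods do not originate in a preference-partner country? no] AND [the goods are for the importer's own use? yes] → not satisfied.
§6.2 — Controlled Entry: [Class-G Clearance (§6.3)? no] OR [a valid proof of origin accompanies the goods? no] → not satisfied.
§6.9 — Licensed Entry: [Controlled Entry (§6.2)? no] AND [a valid proof of origin accompanies the goods? no] → not satisfied.
§6.4 — Protected Consignment: [a valid proof of origin accompanies the goods? no] AND [the goods are intended for home use? yes] AND [the goods do not originate in a preference-partner country? no] → not satisfied.
§6.8 — Tier I Importation: [the importer is established in the territory? no] OR [Protected Consignment (§6.4)? no] OR [the goods are subject to anti-dumping measures? yes] → satisfied.
§6.7 — Tier III Entry: Scheduled Declaration (§6.5)? yes; Licensed Entry (§6.9)? no; Tier I Importation (§6.8)? yes — 2 of 3 hold (need ≥2) → satisfied.
§6.10 — Senior Declaration: [not a Tier III Entry (§6.7)? no] OR [the declaration was lodged electronically? no] → not satisfied.

No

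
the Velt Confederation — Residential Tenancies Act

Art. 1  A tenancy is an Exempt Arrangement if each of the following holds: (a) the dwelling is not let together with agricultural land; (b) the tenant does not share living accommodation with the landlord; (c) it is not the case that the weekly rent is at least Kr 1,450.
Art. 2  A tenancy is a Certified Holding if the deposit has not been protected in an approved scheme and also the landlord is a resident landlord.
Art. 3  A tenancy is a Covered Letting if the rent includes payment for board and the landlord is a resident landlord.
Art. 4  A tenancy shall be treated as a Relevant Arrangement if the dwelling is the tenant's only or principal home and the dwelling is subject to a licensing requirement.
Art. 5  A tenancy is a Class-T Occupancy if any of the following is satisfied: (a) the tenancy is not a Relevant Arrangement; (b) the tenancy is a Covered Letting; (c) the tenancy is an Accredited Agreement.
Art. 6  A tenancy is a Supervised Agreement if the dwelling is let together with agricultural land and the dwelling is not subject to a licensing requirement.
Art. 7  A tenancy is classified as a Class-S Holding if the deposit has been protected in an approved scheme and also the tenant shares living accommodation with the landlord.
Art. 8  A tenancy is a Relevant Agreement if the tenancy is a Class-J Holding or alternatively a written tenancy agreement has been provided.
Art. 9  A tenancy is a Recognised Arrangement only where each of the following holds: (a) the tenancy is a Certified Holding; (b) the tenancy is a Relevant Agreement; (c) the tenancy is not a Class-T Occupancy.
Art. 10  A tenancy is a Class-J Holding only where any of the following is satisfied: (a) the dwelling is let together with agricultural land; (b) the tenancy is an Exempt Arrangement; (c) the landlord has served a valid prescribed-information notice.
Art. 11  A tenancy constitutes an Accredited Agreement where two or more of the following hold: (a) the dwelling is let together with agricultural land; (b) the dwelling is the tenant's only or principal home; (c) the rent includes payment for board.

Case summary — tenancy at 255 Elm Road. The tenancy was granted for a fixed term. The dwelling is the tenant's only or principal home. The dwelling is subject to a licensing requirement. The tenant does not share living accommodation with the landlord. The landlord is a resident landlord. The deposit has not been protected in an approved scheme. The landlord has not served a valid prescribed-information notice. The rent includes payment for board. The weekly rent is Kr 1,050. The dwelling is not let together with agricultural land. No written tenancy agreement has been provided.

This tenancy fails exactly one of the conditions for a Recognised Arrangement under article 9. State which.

article 2 — Certified Holding: [the deposit has not been protected in an approved scheme? yes] AND [the landlord is a resident landlord? yes] → satisfied.
article 1 — Exempt Arrangement: [the dwelling is not let together with agricultural land? yes] AND [the tenant does not share living accommodation with the landlord? yes] AND [weekly rent: Kr 1,050 ≥ Kr 1,450? no, so negated condition yes] → satisfied.
article 10 — Class-J Holding: [the dwelling is let together with agricultural land? no] OR [Exempt Arrangement (article 1)? yes] OR [the landlord has served a valid prescribed-information notice? no] → satisfied.
article 8 — Relevant Agreement: [Class-J Holding (article 10)? yes] OR [a written tenancy agreement has been provided? no] → satisfied.
article 4 — Relevant Arrangement: [the dwelling is the tenant's only or principal home? yes] AND [the dwelling is subject to a licensing requirement? yes] → satisfied.
article 3 — Covered Letting: [the rent includes payment for board? yes] AND [the landlord is a resident landlord? yes] → satisfied.
article 11 — Accredited Agreement: the dwelling is let together with agricultural land? no; the dwelling is the tenant's only or principal home? yes; the rent includes payment for board? yes — 2 of 3 hold (need ≥2) → satisfied.
article 5 — Class-T Occupancy: [not a Relevant Arrangement (article 4)? no] OR [Covered Letting (article 3)? yes] OR [Accredited Agreement (article 11)? yes] → satisfied.
article 9 — Recognised Arrangement: [Certified Holding (article 2)? yes] AND [Relevant Agreement (article 8)? yes] AND [not a Class-T Occupancy (article 5)? no] → not satisfied.

Class-T Occupancy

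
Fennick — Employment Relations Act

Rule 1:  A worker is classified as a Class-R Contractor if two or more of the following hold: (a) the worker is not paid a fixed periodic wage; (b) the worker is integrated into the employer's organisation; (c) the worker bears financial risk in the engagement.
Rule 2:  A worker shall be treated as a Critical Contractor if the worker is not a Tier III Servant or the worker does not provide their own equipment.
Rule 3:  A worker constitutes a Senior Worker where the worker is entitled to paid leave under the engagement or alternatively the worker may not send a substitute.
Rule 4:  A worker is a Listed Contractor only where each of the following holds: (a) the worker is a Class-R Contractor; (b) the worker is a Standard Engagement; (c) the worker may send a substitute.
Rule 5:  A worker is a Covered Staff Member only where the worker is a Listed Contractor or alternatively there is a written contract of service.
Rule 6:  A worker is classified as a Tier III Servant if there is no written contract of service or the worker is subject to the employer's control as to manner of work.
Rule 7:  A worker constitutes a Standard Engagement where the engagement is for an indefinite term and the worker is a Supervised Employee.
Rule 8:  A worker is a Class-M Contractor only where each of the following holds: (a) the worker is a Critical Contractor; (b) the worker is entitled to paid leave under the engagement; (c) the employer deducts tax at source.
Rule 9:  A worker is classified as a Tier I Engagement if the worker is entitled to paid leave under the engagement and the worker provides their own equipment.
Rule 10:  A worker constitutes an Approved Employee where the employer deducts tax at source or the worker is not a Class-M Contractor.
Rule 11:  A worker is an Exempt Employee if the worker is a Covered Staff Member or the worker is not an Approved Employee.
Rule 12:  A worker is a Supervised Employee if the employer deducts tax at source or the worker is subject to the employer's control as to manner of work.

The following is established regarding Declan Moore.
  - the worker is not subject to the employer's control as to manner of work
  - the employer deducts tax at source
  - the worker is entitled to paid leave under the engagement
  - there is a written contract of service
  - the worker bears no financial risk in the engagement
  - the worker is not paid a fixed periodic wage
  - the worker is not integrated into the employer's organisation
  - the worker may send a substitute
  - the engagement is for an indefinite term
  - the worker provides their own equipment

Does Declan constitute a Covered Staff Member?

rule 1 — Class-R Contractor: the worker is not paid a fixed periodic wage? yes; the worker is integrated into the employer's organisation? no; the worker bears financial risk in the engagement? no — 1 of 3 hold (need ≥2) → not satisfied.
rule 12 — Supervised Employee: [the employer deducts tax at source? yes] OR [the worker is subject to the employer's control as to manner of work? no] → satisfied.
rule 7 — Standard Engagement: [the engagement is for an indefinite term? yes] AND [Supervised Employee (rule 12)? yes] → satisfied.
rule 4 — Listed Contractor: [Class-R Contractor (rule 1)? no] AND [Standard Engagement (rule 7)? yes] AND [the worker may send a substitute? yes] → not satisfied.
rule 5 — Covered Staff Member: [Listed Contractor (rule 4)? no] OR [there is a written contract of service? yes] → satisfied.

Yes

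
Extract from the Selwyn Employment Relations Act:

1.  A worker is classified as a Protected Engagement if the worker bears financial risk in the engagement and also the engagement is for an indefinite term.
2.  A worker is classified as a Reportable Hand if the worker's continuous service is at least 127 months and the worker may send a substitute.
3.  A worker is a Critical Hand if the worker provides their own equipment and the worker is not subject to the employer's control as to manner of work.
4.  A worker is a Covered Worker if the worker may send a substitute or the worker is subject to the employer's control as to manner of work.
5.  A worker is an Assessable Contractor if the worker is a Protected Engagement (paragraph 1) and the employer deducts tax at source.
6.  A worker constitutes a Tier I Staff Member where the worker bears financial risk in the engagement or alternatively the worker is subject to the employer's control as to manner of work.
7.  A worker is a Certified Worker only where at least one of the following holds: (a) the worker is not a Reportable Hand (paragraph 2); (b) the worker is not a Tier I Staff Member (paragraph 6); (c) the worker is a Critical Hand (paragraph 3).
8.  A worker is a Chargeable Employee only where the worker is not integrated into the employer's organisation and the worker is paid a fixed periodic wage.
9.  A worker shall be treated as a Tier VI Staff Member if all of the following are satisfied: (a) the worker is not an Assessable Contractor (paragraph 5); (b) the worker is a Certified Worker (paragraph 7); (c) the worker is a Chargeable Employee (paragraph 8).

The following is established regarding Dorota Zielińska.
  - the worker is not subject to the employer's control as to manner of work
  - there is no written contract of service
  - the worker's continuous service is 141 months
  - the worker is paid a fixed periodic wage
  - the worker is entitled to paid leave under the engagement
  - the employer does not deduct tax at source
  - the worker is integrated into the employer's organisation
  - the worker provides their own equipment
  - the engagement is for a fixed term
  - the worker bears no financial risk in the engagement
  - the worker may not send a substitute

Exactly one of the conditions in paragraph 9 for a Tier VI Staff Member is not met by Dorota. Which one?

Chargeable Employee

paragraph 1 — Protected Engagement: [the worker bears financial risk in the engagement? no] AND [the engagement is for an indefinite term? no] → not satisfied.
paragraph 5 — Assessable Contractor: [Protected Engagement (paragraph 1)? no] AND [the employer deducts tax at source? no] → not satisfied.
paragraph 2 — Reportable Hand: [worker's continuous service: 141 months ≥ 127 months? yes] AND [the worker may send a substitute? no] → not satisfied.
paragraph 6 — Tier I Staff Member: [the worker bears financial risk in the engagement? no] OR [the worker is subject to the employer's control as to manner of work? no] → not satisfied.
paragraph 3 — Critical Hand: [the worker provides their own equipment? yes] AND [the worker is not subject to the employer's control as to manner of work? yes] → satisfied.
paragraph 7 — Certified Worker: [not a Reportable Hand (paragraph 2)? yes] OR [not a Tier I Staff Member (paragraph 6)? yes] OR [Critical Hand (paragraph 3)? yes] → satisfied.
paragraph 8 — Chargeable Employee: [the worker is not integrated into the employer's organisation? no] AND [the worker is paid a fixed periodic wage? yes] → not satisfied.
paragraph 9 — Tier VI Staff Member: [not an Assessable Contractor (paragraph 5)? yes] AND [Certified Worker (paragraph 7)? yes] AND [Chargeable Employee (paragraph 8)? no] → not satisfied.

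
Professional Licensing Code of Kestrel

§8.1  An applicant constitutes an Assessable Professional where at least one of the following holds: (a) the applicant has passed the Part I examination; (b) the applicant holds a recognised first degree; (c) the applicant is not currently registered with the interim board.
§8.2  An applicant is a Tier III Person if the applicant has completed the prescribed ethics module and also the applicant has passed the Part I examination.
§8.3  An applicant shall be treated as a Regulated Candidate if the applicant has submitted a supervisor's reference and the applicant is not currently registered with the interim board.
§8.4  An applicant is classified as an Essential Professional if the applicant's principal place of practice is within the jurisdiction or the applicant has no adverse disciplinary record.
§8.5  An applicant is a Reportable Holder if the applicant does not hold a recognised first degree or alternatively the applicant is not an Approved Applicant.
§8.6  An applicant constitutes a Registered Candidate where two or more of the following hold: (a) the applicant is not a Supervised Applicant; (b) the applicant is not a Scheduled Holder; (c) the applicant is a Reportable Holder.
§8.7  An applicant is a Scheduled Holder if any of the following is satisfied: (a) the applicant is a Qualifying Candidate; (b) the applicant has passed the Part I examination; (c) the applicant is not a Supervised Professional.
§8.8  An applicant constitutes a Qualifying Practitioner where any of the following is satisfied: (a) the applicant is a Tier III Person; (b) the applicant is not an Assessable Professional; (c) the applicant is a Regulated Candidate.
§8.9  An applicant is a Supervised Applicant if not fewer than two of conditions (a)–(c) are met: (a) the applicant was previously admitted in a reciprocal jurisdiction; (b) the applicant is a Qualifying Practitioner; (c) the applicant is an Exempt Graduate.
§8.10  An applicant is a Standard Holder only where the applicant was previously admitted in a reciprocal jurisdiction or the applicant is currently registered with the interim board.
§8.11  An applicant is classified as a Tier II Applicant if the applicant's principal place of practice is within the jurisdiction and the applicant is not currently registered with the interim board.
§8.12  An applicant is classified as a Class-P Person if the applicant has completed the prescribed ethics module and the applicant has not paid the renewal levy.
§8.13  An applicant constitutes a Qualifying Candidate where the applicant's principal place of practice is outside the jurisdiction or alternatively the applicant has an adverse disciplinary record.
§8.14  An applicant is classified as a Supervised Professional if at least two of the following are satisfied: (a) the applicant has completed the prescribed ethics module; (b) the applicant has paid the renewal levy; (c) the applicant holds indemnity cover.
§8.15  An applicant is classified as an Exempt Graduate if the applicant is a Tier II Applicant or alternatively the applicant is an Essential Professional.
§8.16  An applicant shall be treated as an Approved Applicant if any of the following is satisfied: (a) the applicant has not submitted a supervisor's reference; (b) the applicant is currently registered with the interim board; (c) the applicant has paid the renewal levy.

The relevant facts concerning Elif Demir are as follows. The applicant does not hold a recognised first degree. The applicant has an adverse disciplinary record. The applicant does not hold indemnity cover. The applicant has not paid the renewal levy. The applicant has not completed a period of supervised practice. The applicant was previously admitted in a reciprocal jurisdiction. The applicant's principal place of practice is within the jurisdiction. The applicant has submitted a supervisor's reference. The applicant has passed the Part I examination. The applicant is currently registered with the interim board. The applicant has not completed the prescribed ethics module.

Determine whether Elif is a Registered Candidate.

No

Under §8.2: the applicant has completed the prescribed ethics module? no; and the applicant has passed the Part I examination? yes. So the applicant is not a Tier III Person.
Under §8.1: the applicant has passed the Part I examination? yes; or the applicant holds a recognised first degree? no; or the applicant is not currently registered with the interim board? no. So the applicant is an Assessable Professional.
Under §8.3: the applicant has submitted a supervisor's reference? yes; and the applicant is not currently registered with the interim board? no. So the applicant is not a Regulated Candidate.
Under §8.8: Tier III Person (§8.2)? no; or not an Assessable Professional (§8.1)? no; or Regulated Candidate (§8.3)? no. So the applicant is not a Qualifying Practitioner.
Under §8.11: the applicant's principal place of practice is within the jurisdiction? yes; and the applicant is not currently registered with the interim board? no. So the applicant is not a Tier II Applicant.
Under §8.4: the applicant's principal place of practice is within the jurisdiction? yes; or the applicant has no adverse disciplinary record? no. So the applicant is an Essential Professional.
Under §8.15: Tier II Applicant (§8.11)? no; or Essential Professional (§8.4)? yes. So the applicant is an Exempt Graduate.
Under §8.9: the applicant was previously admitted in a reciprocal jurisdiction? yes; Qualifying Practitioner (§8.8)? no; Exempt Graduate (§8.15)? yes — 2 of 3 hold (need ≥2) → satisfied.
Under §8.13: the applicant's principal place of practice is outside the jurisdiction? no; or the applicant has an adverse disciplinary record? yes. So the applicant is a Qualifying Candidate.
Under §8.14: the applicant has completed the prescribed ethics module? no; the applicant has paid the renewal levy? no; the applicant holds indemnity cover? no — 0 of 3 hold (need ≥2) → not satisfied.
Under §8.7: Qualifying Candidate (§8.13)? yes; or the applicant has passed the Part I examination? yes; or not a Supervised Professional (§8.14)? yes. So the applicant is a Scheduled Holder.
Under §8.16: the applicant has not submitted a supervisor's reference? no; or the applicant is currently registered with the interim board? yes; or the applicant has paid the renewal levy? no. So the applicant is an Approved Applicant.
Under §8.5: the applicant does not hold a recognised first degree? yes; or not an Approved Applicant (§8.16)? no. So the applicant is a Reportable Holder.
Under §8.6: not a Supervised Applicant (§8.9)? no; not a Scheduled Holder (§8.7)? no; Reportable Holder (§8.5)? yes — 1 of 3 hold (need ≥2) → not satisfied.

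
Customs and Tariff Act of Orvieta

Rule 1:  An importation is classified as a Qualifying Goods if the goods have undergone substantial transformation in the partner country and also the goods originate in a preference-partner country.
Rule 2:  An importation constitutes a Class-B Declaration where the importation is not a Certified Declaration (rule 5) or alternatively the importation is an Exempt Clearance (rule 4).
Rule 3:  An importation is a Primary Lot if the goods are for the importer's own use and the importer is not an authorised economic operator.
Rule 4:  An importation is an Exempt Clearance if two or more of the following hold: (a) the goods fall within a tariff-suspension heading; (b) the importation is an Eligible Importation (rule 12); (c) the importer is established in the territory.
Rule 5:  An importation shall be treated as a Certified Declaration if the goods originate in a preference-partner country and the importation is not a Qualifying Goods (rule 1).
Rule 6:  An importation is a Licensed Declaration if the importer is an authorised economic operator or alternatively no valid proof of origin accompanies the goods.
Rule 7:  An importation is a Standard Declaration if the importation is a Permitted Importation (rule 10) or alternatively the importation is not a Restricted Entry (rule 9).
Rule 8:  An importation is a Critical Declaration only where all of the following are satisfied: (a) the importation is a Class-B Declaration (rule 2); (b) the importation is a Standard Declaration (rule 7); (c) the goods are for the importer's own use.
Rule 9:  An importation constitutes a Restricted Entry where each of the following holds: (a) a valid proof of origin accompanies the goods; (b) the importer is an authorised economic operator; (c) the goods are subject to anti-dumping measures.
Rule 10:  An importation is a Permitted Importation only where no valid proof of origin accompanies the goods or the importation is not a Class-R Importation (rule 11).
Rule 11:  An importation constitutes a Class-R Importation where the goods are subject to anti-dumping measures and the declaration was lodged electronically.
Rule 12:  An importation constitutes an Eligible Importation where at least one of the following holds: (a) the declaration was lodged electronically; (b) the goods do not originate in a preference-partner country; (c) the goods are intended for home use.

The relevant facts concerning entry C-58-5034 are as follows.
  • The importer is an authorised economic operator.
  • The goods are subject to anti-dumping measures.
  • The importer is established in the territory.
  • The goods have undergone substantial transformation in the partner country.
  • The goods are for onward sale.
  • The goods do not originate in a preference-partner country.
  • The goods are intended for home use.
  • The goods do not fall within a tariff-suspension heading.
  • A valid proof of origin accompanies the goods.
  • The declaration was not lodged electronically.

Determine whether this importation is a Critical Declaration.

rule 1 — Qualifying Goods: [the goods have undergone substantial transformation in the partner country? yes] AND [the goods originate in a preference-partner country? no] → not satisfied.
rule 5 — Certified Declaration: [the goods originate in a preference-partner country? no] AND [not a Qualifying Goods (rule 1)? yes] → not satisfied.
rule 12 — Eligible Importation: [the declaration was lodged electronically? no] OR [the goods do not originate in a preference-partner country? yes] OR [the goods are intended for home use? yes] → satisfied.
rule 4 — Exempt Clearance: the goods fall within a tariff-suspension heading? no; Eligible Importation (rule 12)? yes; the importer is established in the territory? yes — 2 of 3 hold (need ≥2) → satisfied.
rule 2 — Class-B Declaration: [not a Certified Declaration (rule 5)? yes] OR [Exempt Clearance (rule 4)? yes] → satisfied.
rule 11 — Class-R Importation: [the goods are subject to anti-dumping measures? yes] AND [the declaration was lodged electronically? no] → not satisfied.
rule 10 — Permitted Importation: [no valid proof of origin accompanies the goods? no] OR [not a Class-R Importation (rule 11)? yes] → satisfied.
rule 9 — Restricted Entry: [a valid proof of origin accompanies the goods? yes] AND [the importer is an authorised economic operator? yes] AND [the goods are subject to anti-dumping measures? yes] → satisfied.
rule 7 — Standard Declaration: [Permitted Importation (rule 10)? yes] OR [not a Restricted Entry (rule 9)? no] → satisfied.
rule 8 — Critical Declaration: [Class-B Declaration (rule 2)? yes] AND [Standard Declaration (rule 7)? yes] AND [the goods are for the importer's own use? no] → not satisfied.

No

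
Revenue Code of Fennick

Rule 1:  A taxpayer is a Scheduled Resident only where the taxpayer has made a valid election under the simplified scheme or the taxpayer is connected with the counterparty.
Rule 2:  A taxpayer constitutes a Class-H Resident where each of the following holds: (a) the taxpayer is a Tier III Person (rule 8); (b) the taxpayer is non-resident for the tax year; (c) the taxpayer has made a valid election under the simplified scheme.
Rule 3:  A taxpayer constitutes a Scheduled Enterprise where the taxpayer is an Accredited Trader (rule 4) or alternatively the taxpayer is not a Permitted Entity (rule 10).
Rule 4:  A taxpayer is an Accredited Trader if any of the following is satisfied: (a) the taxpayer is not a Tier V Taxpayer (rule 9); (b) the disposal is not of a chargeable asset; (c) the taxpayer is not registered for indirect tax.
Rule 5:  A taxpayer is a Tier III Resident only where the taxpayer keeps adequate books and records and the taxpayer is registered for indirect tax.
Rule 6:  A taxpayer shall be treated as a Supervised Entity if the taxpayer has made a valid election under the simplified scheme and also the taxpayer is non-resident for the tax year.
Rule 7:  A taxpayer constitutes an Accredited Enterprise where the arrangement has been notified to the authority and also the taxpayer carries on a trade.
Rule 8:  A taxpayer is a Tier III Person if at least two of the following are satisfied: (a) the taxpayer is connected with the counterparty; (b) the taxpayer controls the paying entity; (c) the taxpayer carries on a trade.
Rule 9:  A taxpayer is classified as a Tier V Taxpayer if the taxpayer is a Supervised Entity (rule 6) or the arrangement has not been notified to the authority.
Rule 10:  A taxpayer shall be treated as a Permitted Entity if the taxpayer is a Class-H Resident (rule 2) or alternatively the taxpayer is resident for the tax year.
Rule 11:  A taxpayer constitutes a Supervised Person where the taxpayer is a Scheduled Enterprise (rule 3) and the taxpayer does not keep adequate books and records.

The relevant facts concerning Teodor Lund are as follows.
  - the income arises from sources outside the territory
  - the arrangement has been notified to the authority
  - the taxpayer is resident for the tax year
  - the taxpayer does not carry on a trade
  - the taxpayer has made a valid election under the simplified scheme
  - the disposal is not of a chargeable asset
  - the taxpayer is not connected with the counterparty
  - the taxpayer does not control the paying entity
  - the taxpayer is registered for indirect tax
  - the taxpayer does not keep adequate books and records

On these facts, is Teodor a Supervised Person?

Under rule 6: the taxpayer has made a valid election under the simplified scheme? yes; and the taxpayer is non-resident for the tax year? no. So the taxpayer is not a Supervised Entity.
Under rule 9: Supervised Entity (rule 6)? no; or the arrangement has not been notified to the authority? no. So the taxpayer is not a Tier V Taxpayer.
Under rule 4: not a Tier V Taxpayer (rule 9)? yes; or the disposal is not of a chargeable asset? yes; or the taxpayer is not registered for indirect tax? no. So the taxpayer is an Accredited Trader.
Under rule 8: the taxpayer is connected with the counterparty? no; the taxpayer controls the paying entity? no; the taxpayer carries on a trade? no — 0 of 3 hold (need ≥2) → not satisfied.
Under rule 2: Tier III Person (rule 8)? no; and the taxpayer is non-resident for the tax year? no; and the taxpayer has made a valid election under the simplified scheme? yes. So the taxpayer is not a Class-H Resident.
Under rule 10: Class-H Resident (rule 2)? no; or the taxpayer is resident for the tax year? yes. So the taxpayer is a Permitted Entity.
Under rule 3: Accredited Trader (rule 4)? yes; or not a Permitted Entity (rule 10)? no. So the taxpayer is a Scheduled Enterprise.
Under rule 11: Scheduled Enterprise (rule 3)? yes; and the taxpayer does not keep adequate books and records? yes. So the taxpayer is a Supervised Person.

Yes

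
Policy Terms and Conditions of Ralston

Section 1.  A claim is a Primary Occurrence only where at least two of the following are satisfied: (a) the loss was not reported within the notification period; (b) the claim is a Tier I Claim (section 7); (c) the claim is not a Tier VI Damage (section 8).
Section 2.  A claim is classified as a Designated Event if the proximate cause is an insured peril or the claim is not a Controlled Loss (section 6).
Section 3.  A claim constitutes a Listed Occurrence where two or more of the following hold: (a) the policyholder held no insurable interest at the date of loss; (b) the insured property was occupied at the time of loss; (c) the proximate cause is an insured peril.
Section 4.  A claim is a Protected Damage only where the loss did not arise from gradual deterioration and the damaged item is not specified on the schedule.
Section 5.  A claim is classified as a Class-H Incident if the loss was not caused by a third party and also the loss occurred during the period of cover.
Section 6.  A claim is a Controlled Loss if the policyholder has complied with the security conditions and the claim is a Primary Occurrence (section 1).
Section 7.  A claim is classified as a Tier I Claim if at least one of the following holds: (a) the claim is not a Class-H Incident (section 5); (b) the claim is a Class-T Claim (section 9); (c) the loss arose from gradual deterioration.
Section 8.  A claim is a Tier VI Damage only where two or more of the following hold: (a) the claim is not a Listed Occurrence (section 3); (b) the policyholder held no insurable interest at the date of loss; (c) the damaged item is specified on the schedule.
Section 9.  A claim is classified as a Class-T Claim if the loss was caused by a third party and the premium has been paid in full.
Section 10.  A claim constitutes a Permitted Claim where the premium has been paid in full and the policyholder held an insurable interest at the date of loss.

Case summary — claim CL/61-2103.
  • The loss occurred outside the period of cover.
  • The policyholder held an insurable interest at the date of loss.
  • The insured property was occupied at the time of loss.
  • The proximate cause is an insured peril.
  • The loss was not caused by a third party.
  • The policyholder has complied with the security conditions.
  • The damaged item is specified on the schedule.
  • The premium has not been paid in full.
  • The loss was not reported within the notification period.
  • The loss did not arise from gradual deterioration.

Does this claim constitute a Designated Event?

Yes

section 5 — Class-H Incident: [the loss was not caused by a third party? yes] AND [the loss occurred during the period of cover? no] → not satisfied.
section 9 — Class-T Claim: [the loss was caused by a third party? no] AND [the premium has been paid in full? no] → not satisfied.
section 7 — Tier I Claim: [not a Class-H Incident (section 5)? yes] OR [Class-T Claim (section 9)? no] OR [the loss arose from gradual deterioration? no] → satisfied.
section 3 — Listed Occurrence: the policyholder held no insurable interest at the date of loss? no; the insured property was occupied at the time of loss? yes; the proximate cause is an insured peril? yes — 2 of 3 hold (need ≥2) → satisfied.
section 8 — Tier VI Damage: not a Listed Occurrence (section 3)? no; the policyholder held no insurable interest at the date of loss? no; the damaged item is specified on the schedule? yes — 1 of 3 hold (need ≥2) → not satisfied.
section 1 — Primary Occurrence: the loss was not reported within the notification period? yes; Tier I Claim (section 7)? yes; not a Tier VI Damage (section 8)? yes — 3 of 3 hold (need ≥2) → satisfied.
section 6 — Controlled Loss: [the policyholder has complied with the security conditions? yes] AND [Primary Occurrence (section 1)? yes] → satisfied.
section 2 — Designated Event: [the proximate cause is an insured peril? yes] OR [not a Controlled Loss (section 6)? no] → satisfied.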